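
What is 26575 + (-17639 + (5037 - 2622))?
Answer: 11351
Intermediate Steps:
26575 + (-17639 + (5037 - 2622)) = 26575 + (-17639 + 2415) = 26575 - 15224 = 11351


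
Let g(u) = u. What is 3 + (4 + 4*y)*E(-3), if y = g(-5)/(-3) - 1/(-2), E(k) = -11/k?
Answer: 445/9 ≈ 49.444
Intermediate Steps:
y = 13/6 (y = -5/(-3) - 1/(-2) = -5*(-⅓) - 1*(-½) = 5/3 + ½ = 13/6 ≈ 2.1667)
3 + (4 + 4*y)*E(-3) = 3 + (4 + 4*(13/6))*(-11/(-3)) = 3 + (4 + 26/3)*(-11*(-⅓)) = 3 + (38/3)*(11/3) = 3 + 418/9 = 445/9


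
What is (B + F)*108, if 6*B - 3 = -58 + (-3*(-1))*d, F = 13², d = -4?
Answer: 17046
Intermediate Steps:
F = 169
B = -67/6 (B = ½ + (-58 - 3*(-1)*(-4))/6 = ½ + (-58 + 3*(-4))/6 = ½ + (-58 - 12)/6 = ½ + (⅙)*(-70) = ½ - 35/3 = -67/6 ≈ -11.167)
(B + F)*108 = (-67/6 + 169)*108 = (947/6)*108 = 17046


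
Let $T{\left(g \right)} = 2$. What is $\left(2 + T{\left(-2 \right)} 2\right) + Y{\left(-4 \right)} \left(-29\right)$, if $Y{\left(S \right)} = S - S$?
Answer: $6$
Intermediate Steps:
$Y{\left(S \right)} = 0$
$\left(2 + T{\left(-2 \right)} 2\right) + Y{\left(-4 \right)} \left(-29\right) = \left(2 + 2 \cdot 2\right) + 0 \left(-29\right) = \left(2 + 4\right) + 0 = 6 + 0 = 6$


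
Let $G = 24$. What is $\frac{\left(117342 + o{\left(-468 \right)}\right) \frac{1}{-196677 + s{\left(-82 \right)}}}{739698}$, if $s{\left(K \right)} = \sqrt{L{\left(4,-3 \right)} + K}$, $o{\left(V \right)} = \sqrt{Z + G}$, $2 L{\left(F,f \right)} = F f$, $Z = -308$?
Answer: $\frac{\sqrt{71} - 58671 i}{369849 \left(2 \sqrt{22} + 196677 i\right)} \approx -8.0658 \cdot 10^{-7} - 1.5431 \cdot 10^{-10} i$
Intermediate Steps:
$L{\left(F,f \right)} = \frac{F f}{2}$
$o{\left(V \right)} = 2 i \sqrt{71}$ ($o{\left(V \right)} = \sqrt{-308 + 24} = \sqrt{-284} = 2 i \sqrt{71}$)
$s{\left(K \right)} = \sqrt{-6 + K}$ ($s{\left(K \right)} = \sqrt{\frac{1}{2} \cdot 4 \left(-3\right) + K} = \sqrt{-6 + K}$)
$\frac{\left(117342 + o{\left(-468 \right)}\right) \frac{1}{-196677 + s{\left(-82 \right)}}}{739698} = \frac{\left(117342 + 2 i \sqrt{71}\right) \frac{1}{-196677 + \sqrt{-6 - 82}}}{739698} = \frac{117342 + 2 i \sqrt{71}}{-196677 + \sqrt{-88}} \cdot \frac{1}{739698} = \frac{117342 + 2 i \sqrt{71}}{-196677 + 2 i \sqrt{22}} \cdot \frac{1}{739698} = \frac{117342 + 2 i \sqrt{71}}{739698 \left(-196677 + 2 i \sqrt{22}\right)}$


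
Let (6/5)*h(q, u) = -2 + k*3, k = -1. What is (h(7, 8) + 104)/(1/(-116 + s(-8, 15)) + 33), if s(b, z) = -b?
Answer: 10782/3563 ≈ 3.0261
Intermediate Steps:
h(q, u) = -25/6 (h(q, u) = 5*(-2 - 1*3)/6 = 5*(-2 - 3)/6 = (⅚)*(-5) = -25/6)
(h(7, 8) + 104)/(1/(-116 + s(-8, 15)) + 33) = (-25/6 + 104)/(1/(-116 - 1*(-8)) + 33) = 599/(6*(1/(-116 + 8) + 33)) = 599/(6*(1/(-108) + 33)) = 599/(6*(-1/108 + 33)) = 599/(6*(3563/108)) = (599/6)*(108/3563) = 10782/3563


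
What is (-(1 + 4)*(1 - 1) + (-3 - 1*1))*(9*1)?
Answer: -36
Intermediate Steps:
(-(1 + 4)*(1 - 1) + (-3 - 1*1))*(9*1) = (-5*0 + (-3 - 1))*9 = (-1*0 - 4)*9 = (0 - 4)*9 = -4*9 = -36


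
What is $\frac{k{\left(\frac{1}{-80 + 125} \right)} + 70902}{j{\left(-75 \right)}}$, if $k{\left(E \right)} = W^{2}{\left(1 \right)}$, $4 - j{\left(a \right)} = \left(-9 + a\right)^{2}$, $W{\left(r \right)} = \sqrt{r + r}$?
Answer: $- \frac{17726}{1763} \approx -10.054$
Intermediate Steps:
$W{\left(r \right)} = \sqrt{2} \sqrt{r}$ ($W{\left(r \right)} = \sqrt{2 r} = \sqrt{2} \sqrt{r}$)
$j{\left(a \right)} = 4 - \left(-9 + a\right)^{2}$
$k{\left(E \right)} = 2$ ($k{\left(E \right)} = \left(\sqrt{2} \sqrt{1}\right)^{2} = \left(\sqrt{2} \cdot 1\right)^{2} = \left(\sqrt{2}\right)^{2} = 2$)
$\frac{k{\left(\frac{1}{-80 + 125} \right)} + 70902}{j{\left(-75 \right)}} = \frac{2 + 70902}{4 - \left(-9 - 75\right)^{2}} = \frac{70904}{4 - \left(-84\right)^{2}} = \frac{70904}{4 - 7056} = \frac{70904}{-7052} = 70904 \left(- \frac{1}{7052}\right) = - \frac{17726}{1763}$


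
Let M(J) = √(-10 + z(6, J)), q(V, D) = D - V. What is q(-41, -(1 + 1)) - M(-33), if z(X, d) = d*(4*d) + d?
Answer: 39 - √4313 ≈ -26.673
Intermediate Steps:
z(X, d) = d + 4*d² (z(X, d) = 4*d² + d = d + 4*d²)
M(J) = √(-10 + J*(1 + 4*J))
q(-41, -(1 + 1)) - M(-33) = (-(1 + 1) - 1*(-41)) - √(-10 - 33*(1 + 4*(-33))) = (-1*2 + 41) - √(-10 - 33*(1 - 132)) = (-2 + 41) - √(-10 - 33*(-131)) = 39 - √(-10 + 4323) = 39 - √4313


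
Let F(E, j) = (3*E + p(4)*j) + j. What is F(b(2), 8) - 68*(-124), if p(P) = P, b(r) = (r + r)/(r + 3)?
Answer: 42372/5 ≈ 8474.4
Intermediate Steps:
b(r) = 2*r/(3 + r) (b(r) = (2*r)/(3 + r) = 2*r/(3 + r))
F(E, j) = 3*E + 5*j (F(E, j) = (3*E + 4*j) + j = 3*E + 5*j)
F(b(2), 8) - 68*(-124) = (3*(2*2/(3 + 2)) + 5*8) - 68*(-124) = (3*(2*2/5) + 40) + 8432 = (3*(2*2*(1/5)) + 40) + 8432 = (3*(4/5) + 40) + 8432 = (12/5 + 40) + 8432 = 212/5 + 8432 = 42372/5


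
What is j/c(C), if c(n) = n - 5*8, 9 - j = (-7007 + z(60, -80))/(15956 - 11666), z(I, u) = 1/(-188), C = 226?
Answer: 8575997/150012720 ≈ 0.057168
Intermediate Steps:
z(I, u) = -1/188
j = 8575997/806520 (j = 9 - (-7007 - 1/188)/(15956 - 11666) = 9 - (-1317317)/(188*4290) = 9 - 1*(-1317317/806520) = 9 + 1317317/806520 = 8575997/806520 ≈ 10.633)
c(n) = -40 + n (c(n) = n - 40 = -40 + n)
j/c(C) = 8575997/(806520*(-40 + 226)) = (8575997/806520)/186 = (8575997/806520)*(1/186) = 8575997/150012720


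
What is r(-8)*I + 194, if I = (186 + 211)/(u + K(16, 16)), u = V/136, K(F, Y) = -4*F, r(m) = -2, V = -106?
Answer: 908562/4405 ≈ 206.26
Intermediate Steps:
u = -53/68 (u = -106/136 = -106*1/136 = -53/68 ≈ -0.77941)
I = -26996/4405 (I = (186 + 211)/(-53/68 - 4*16) = 397/(-53/68 - 64) = 397/(-4405/68) = 397*(-68/4405) = -26996/4405 ≈ -6.1285)
r(-8)*I + 194 = -2*(-26996/4405) + 194 = 53992/4405 + 194 = 908562/4405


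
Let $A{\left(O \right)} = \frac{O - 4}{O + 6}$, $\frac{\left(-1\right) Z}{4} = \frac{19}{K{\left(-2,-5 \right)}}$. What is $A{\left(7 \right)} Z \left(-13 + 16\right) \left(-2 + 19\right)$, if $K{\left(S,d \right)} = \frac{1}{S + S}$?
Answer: $\frac{46512}{13} \approx 3577.8$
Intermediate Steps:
$K{\left(S,d \right)} = \frac{1}{2 S}$
$Z = 304$ ($Z = - 4 \frac{19}{\frac{1}{2} \frac{1}{-2}} = - 4 \frac{19}{\frac{1}{2} \left(- \frac{1}{2}\right)} = - 4 \frac{19}{- \frac{1}{4}} = - 4 \cdot 19 \left(-4\right) = \left(-4\right) \left(-76\right) = 304$)
$A{\left(O \right)} = \frac{-4 + O}{6 + O}$
$A{\left(7 \right)} Z \left(-13 + 16\right) \left(-2 + 19\right) = \frac{-4 + 7}{6 + 7} \cdot 304 \left(-13 + 16\right) \left(-2 + 19\right) = \frac{1}{13} \cdot 3 \cdot 304 \cdot 3 \cdot 17 = \frac{1}{13} \cdot 3 \cdot 304 \cdot 51 = \frac{3}{13} \cdot 304 \cdot 51 = \frac{912}{13} \cdot 51 = \frac{46512}{13}$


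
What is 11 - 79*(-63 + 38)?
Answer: 1986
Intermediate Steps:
11 - 79*(-63 + 38) = 11 - 79*(-25) = 11 + 1975 = 1986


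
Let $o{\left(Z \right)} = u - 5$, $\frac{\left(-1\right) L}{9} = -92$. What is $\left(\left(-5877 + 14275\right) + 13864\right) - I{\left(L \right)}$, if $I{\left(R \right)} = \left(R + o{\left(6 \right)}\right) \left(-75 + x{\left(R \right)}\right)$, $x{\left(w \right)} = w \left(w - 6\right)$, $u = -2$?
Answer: $-558701899$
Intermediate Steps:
$L = 828$ ($L = \left(-9\right) \left(-92\right) = 828$)
$x{\left(w \right)} = w \left(-6 + w\right)$
$o{\left(Z \right)} = -7$ ($o{\left(Z \right)} = -2 - 5 = -7$)
$I{\left(R \right)} = \left(-75 + R \left(-6 + R\right)\right) \left(-7 + R\right)$ ($I{\left(R \right)} = \left(R - 7\right) \left(-75 + R \left(-6 + R\right)\right) = \left(-7 + R\right) \left(-75 + R \left(-6 + R\right)\right) = \left(-75 + R \left(-6 + R\right)\right) \left(-7 + R\right)$)
$\left(\left(-5877 + 14275\right) + 13864\right) - I{\left(L \right)} = \left(\left(-5877 + 14275\right) + 13864\right) - \left(525 + 828^{3} - 27324 - 13 \cdot 828^{2}\right) = \left(8398 + 13864\right) - \left(525 + 567663552 - 27324 - 8912592\right) = 22262 - \left(525 + 567663552 - 27324 - 8912592\right) = 22262 - 558724161 = -558701899$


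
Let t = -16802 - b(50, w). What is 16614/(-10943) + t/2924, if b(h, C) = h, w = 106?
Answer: -58247693/7999333 ≈ -7.2816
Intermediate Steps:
t = -16852 (t = -16802 - 1*50 = -16802 - 50 = -16852)
16614/(-10943) + t/2924 = 16614/(-10943) - 16852/2924 = 16614*(-1/10943) - 16852*1/2924 = -16614/10943 - 4213/731 = -58247693/7999333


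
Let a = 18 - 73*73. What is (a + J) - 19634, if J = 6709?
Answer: -18236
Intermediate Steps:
a = -5311 (a = 18 - 5329 = -5311)
(a + J) - 19634 = (-5311 + 6709) - 19634 = 1398 - 19634 = -18236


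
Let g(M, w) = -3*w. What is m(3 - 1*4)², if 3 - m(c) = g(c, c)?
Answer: 0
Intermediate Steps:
m(c) = 3 + 3*c (m(c) = 3 - (-3)*c = 3 + 3*c)
m(3 - 1*4)² = (3 + 3*(3 - 1*4))² = (3 + 3*(3 - 4))² = (3 + 3*(-1))² = (3 - 3)² = 0² = 0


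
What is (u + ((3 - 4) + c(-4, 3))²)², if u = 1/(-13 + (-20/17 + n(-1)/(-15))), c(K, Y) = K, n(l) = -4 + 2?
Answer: 7969132900/12823561 ≈ 621.44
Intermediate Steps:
n(l) = -2
u = -255/3581 (u = 1/(-13 + (-20/17 - 2/(-15))) = 1/(-13 + (-20*1/17 - 2*(-1/15))) = 1/(-13 + (-20/17 + 2/15)) = 1/(-13 - 266/255) = 1/(-3581/255) = -255/3581 ≈ -0.071209)
(u + ((3 - 4) + c(-4, 3))²)² = (-255/3581 + ((3 - 4) - 4)²)² = (-255/3581 + (-1 - 4)²)² = (-255/3581 + (-5)²)² = (-255/3581 + 25)² = (89270/3581)² = 7969132900/12823561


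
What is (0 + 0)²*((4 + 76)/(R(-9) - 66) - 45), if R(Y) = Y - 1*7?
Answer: 0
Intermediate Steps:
R(Y) = -7 + Y (R(Y) = Y - 7 = -7 + Y)
(0 + 0)²*((4 + 76)/(R(-9) - 66) - 45) = (0 + 0)²*((4 + 76)/((-7 - 9) - 66) - 45) = 0²*(80/(-16 - 66) - 45) = 0*(80/(-82) - 45) = 0*(80*(-1/82) - 45) = 0*(-40/41 - 45) = 0*(-1885/41) = 0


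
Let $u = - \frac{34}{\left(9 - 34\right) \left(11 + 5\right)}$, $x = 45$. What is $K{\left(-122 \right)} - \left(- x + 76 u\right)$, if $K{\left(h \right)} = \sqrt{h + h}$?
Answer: $\frac{1927}{50} + 2 i \sqrt{61} \approx 38.54 + 15.62 i$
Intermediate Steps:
$K{\left(h \right)} = \sqrt{2} \sqrt{h}$ ($K{\left(h \right)} = \sqrt{2 h} = \sqrt{2} \sqrt{h}$)
$u = \frac{17}{200}$ ($u = - \frac{34}{\left(-25\right) 16} = - \frac{34}{-400} = \left(-34\right) \left(- \frac{1}{400}\right) = \frac{17}{200} \approx 0.085$)
$K{\left(-122 \right)} - \left(- x + 76 u\right) = \sqrt{2} \sqrt{-122} + \left(45 - \frac{323}{50}\right) = \sqrt{2} i \sqrt{122} + \left(45 - \frac{323}{50}\right) = 2 i \sqrt{61} + \frac{1927}{50} = \frac{1927}{50} + 2 i \sqrt{61}$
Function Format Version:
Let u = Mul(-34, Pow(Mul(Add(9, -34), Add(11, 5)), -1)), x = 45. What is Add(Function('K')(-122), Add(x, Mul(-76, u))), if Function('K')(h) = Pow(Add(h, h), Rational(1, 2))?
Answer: Add(Rational(1927, 50), Mul(2, I, Pow(61, Rational(1, 2)))) ≈ Add(38.540, Mul(15.620, I))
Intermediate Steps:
Function('K')(h) = Mul(Pow(2, Rational(1, 2)), Pow(h, Rational(1, 2))) (Function('K')(h) = Pow(Mul(2, h), Rational(1, 2)) = Mul(Pow(2, Rational(1, 2)), Pow(h, Rational(1, 2))))
u = Rational(17, 200) (u = Mul(-34, Pow(Mul(-25, 16), -1)) = Mul(-34, Pow(-400, -1)) = Mul(-34, Rational(-1, 400)) = Rational(17, 200) ≈ 0.085000)
Add(Function('K')(-122), Add(x, Mul(-76, u))) = Add(Mul(Pow(2, Rational(1, 2)), Pow(-122, Rational(1, 2))), Add(45, Mul(-76, Rational(17, 200)))) = Add(Mul(Pow(2, Rational(1, 2)), Mul(I, Pow(122, Rational(1, 2)))), Add(45, Rational(-323, 50))) = Add(Mul(2, I, Pow(61, Rational(1, 2))), Rational(1927, 50)) = Add(Rational(1927, 50), Mul(2, I, Pow(61, Rational(1, 2))))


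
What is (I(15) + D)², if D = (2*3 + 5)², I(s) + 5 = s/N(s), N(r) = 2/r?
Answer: 208849/4 ≈ 52212.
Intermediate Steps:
I(s) = -5 + s²/2 (I(s) = -5 + s/((2/s)) = -5 + s*(s/2) = -5 + s²/2)
D = 121 (D = (6 + 5)² = 11² = 121)
(I(15) + D)² = ((-5 + (½)*15²) + 121)² = ((-5 + (½)*225) + 121)² = ((-5 + 225/2) + 121)² = (215/2 + 121)² = (457/2)² = 208849/4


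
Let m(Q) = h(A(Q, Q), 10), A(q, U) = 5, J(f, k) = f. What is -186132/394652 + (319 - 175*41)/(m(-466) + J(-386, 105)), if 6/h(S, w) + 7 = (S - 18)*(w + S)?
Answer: 66505511191/3846771707 ≈ 17.289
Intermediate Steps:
h(S, w) = 6/(-7 + (-18 + S)*(S + w)) (h(S, w) = 6/(-7 + (S - 18)*(w + S)) = 6/(-7 + (-18 + S)*(S + w)))
m(Q) = -3/101 (m(Q) = 6/(-7 + 5² - 18*5 - 18*10 + 5*10) = 6/(-7 + 25 - 90 - 180 + 50) = 6/(-202) = 6*(-1/202) = -3/101)
-186132/394652 + (319 - 175*41)/(m(-466) + J(-386, 105)) = -186132/394652 + (319 - 175*41)/(-3/101 - 386) = -186132*1/394652 + (319 - 7175)/(-38989/101) = -46533/98663 - 6856*(-101/38989) = -46533/98663 + 692456/38989 = 66505511191/3846771707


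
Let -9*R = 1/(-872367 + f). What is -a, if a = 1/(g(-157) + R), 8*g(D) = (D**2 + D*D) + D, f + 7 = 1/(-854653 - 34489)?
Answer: -55847834143848/343052302214967457 ≈ -0.00016280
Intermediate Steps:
f = -6223995/889142 (f = -7 + 1/(-854653 - 34489) = -7 + 1/(-889142) = -7 - 1/889142 = -6223995/889142 ≈ -7.0000)
g(D) = D**2/4 + D/8 (g(D) = ((D**2 + D*D) + D)/8 = ((D**2 + D**2) + D)/8 = (2*D**2 + D)/8 = (D + 2*D**2)/8 = D**2/4 + D/8)
R = 889142/6980979267981 (R = -1/(9*(-872367 - 6223995/889142)) = -1/(9*(-775664363109/889142)) = -1/9*(-889142/775664363109) = 889142/6980979267981 ≈ 1.2737e-7)
a = 55847834143848/343052302214967457 (a = 1/((1/8)*(-157)*(1 + 2*(-157)) + 889142/6980979267981) = 1/((1/8)*(-157)*(1 - 314) + 889142/6980979267981) = 1/((1/8)*(-157)*(-313) + 889142/6980979267981) = 1/(49141/8 + 889142/6980979267981) = 1/(343052302214967457/55847834143848) = 55847834143848/343052302214967457 ≈ 0.00016280)
-a = -1*55847834143848/343052302214967457 = -55847834143848/343052302214967457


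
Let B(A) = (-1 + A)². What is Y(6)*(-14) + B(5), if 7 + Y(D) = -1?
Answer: 128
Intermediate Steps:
Y(D) = -8 (Y(D) = -7 - 1 = -8)
Y(6)*(-14) + B(5) = -8*(-14) + (-1 + 5)² = 112 + 4² = 112 + 16 = 128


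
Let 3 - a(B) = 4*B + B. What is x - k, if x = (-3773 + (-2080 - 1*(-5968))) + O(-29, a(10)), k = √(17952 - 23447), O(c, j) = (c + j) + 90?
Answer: 129 - I*√5495 ≈ 129.0 - 74.128*I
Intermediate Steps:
a(B) = 3 - 5*B (a(B) = 3 - (4*B + B) = 3 - 5*B)
O(c, j) = 90 + c + j
k = I*√5495 (k = √(-5495) = I*√5495 ≈ 74.128*I)
x = 129 (x = (-3773 + (-2080 - 1*(-5968))) + (90 - 29 + (3 - 5*10)) = (-3773 + (-2080 + 5968)) + (90 - 29 + (3 - 50)) = (-3773 + 3888) + (90 - 29 - 47) = 115 + 14 = 129)
x - k = 129 - I*√5495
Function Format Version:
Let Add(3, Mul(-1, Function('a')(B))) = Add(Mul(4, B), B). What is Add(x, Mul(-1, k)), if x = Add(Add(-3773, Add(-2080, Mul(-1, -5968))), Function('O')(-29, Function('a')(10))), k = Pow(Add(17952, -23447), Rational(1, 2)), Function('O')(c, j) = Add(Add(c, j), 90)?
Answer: Add(129, Mul(-1, I, Pow(5495, Rational(1, 2)))) ≈ Add(129.00, Mul(-74.128, I))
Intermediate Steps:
Function('a')(B) = Add(3, Mul(-5, B)) (Function('a')(B) = Add(3, Mul(-1, Add(Mul(4, B), B))) = Add(3, Mul(-1, Mul(5, B))) = Add(3, Mul(-5, B)))
Function('O')(c, j) = Add(90, c, j)
k = Mul(I, Pow(5495, Rational(1, 2))) (k = Pow(-5495, Rational(1, 2)) = Mul(I, Pow(5495, Rational(1, 2))) ≈ Mul(74.128, I))
x = 129 (x = Add(Add(-3773, Add(-2080, Mul(-1, -5968))), Add(90, -29, Add(3, Mul(-5, 10)))) = Add(Add(-3773, Add(-2080, 5968)), Add(90, -29, Add(3, -50))) = Add(Add(-3773, 3888), Add(90, -29, -47)) = Add(115, 14) = 129)
Add(x, Mul(-1, k)) = Add(129, Mul(-1, Mul(I, Pow(5495, Rational(1, 2))))) = Add(129, Mul(-1, I, Pow(5495, Rational(1, 2))))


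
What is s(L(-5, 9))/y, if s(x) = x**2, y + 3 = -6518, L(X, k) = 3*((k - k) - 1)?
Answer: -9/6521 ≈ -0.0013802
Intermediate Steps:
L(X, k) = -3 (L(X, k) = 3*(0 - 1) = 3*(-1) = -3)
y = -6521 (y = -3 - 6518 = -6521)
s(L(-5, 9))/y = (-3)**2/(-6521) = 9*(-1/6521) = -9/6521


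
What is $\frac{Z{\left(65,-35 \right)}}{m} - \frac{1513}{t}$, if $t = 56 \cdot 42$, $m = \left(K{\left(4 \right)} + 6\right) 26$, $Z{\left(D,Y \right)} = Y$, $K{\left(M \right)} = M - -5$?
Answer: $- \frac{7471}{10192} \approx -0.73303$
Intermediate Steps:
$K{\left(M \right)} = 5 + M$ ($K{\left(M \right)} = M + 5 = 5 + M$)
$m = 390$ ($m = \left(\left(5 + 4\right) + 6\right) 26 = \left(9 + 6\right) 26 = 15 \cdot 26 = 390$)
$t = 2352$
$\frac{Z{\left(65,-35 \right)}}{m} - \frac{1513}{t} = - \frac{35}{390} - \frac{1513}{2352} = \left(-35\right) \frac{1}{390} - \frac{1513}{2352} = - \frac{7}{78} - \frac{1513}{2352} = - \frac{7471}{10192}$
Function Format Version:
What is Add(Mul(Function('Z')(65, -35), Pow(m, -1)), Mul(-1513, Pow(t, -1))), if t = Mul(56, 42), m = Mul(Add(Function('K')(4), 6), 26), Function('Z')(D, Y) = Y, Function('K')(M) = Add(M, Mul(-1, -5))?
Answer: Rational(-7471, 10192) ≈ -0.73303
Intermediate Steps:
Function('K')(M) = Add(5, M) (Function('K')(M) = Add(M, 5) = Add(5, M))
m = 390 (m = Mul(Add(Add(5, 4), 6), 26) = Mul(Add(9, 6), 26) = Mul(15, 26) = 390)
t = 2352
Add(Mul(Function('Z')(65, -35), Pow(m, -1)), Mul(-1513, Pow(t, -1))) = Add(Mul(-35, Pow(390, -1)), Mul(-1513, Pow(2352, -1))) = Add(Mul(-35, Rational(1, 390)), Mul(-1513, Rational(1, 2352))) = Add(Rational(-7, 78), Rational(-1513, 2352)) = Rational(-7471, 10192)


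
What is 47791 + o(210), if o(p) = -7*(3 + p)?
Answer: 46300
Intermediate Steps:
o(p) = -21 - 7*p
47791 + o(210) = 47791 + (-21 - 7*210) = 47791 + (-21 - 1470) = 47791 - 1491 = 46300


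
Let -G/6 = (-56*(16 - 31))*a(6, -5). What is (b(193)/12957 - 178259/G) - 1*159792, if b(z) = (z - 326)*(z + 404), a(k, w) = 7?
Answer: -3478337313797/21767760 ≈ -1.5979e+5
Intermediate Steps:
G = -35280 (G = -6*(-56*(16 - 31))*7 = -6*(-56*(-15))*7 = -5040*7 = -6*5880 = -35280)
b(z) = (-326 + z)*(404 + z)
(b(193)/12957 - 178259/G) - 1*159792 = ((-131704 + 193**2 + 78*193)/12957 - 178259/(-35280)) - 1*159792 = ((-131704 + 37249 + 15054)*(1/12957) - 178259*(-1/35280)) - 159792 = (-79401*1/12957 + 178259/35280) - 159792 = (-3781/617 + 178259/35280) - 159792 = -23407877/21767760 - 159792 = -3478337313797/21767760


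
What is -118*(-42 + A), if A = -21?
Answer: 7434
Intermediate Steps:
-118*(-42 + A) = -118*(-42 - 21) = -118*(-63) = 7434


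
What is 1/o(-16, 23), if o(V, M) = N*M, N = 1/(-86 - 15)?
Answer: -101/23 ≈ -4.3913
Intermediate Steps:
N = -1/101 (N = 1/(-101) = -1/101 ≈ -0.0099010)
o(V, M) = -M/101
1/o(-16, 23) = 1/(-1/101*23) = 1/(-23/101) = -101/23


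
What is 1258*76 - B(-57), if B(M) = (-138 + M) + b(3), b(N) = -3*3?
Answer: 95812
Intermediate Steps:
b(N) = -9
B(M) = -147 + M (B(M) = (-138 + M) - 9 = -147 + M)
1258*76 - B(-57) = 1258*76 - (-147 - 57) = 95608 - 1*(-204) = 95608 + 204 = 95812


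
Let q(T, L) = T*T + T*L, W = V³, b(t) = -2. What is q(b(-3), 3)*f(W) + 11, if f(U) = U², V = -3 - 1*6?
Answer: -1062871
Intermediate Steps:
V = -9 (V = -3 - 6 = -9)
W = -729 (W = (-9)³ = -729)
q(T, L) = T² + L*T
q(b(-3), 3)*f(W) + 11 = -2*(3 - 2)*(-729)² + 11 = -2*1*531441 + 11 = -2*531441 + 11 = -1062882 + 11 = -1062871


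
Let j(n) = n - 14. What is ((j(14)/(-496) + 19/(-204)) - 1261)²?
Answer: 66184251169/41616 ≈ 1.5904e+6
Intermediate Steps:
j(n) = -14 + n
((j(14)/(-496) + 19/(-204)) - 1261)² = (((-14 + 14)/(-496) + 19/(-204)) - 1261)² = ((0*(-1/496) + 19*(-1/204)) - 1261)² = ((0 - 19/204) - 1261)² = (-19/204 - 1261)² = (-257263/204)² = 66184251169/41616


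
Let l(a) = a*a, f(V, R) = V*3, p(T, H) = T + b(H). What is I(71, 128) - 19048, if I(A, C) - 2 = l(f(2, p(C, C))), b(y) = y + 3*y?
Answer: -19010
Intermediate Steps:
b(y) = 4*y
p(T, H) = T + 4*H
f(V, R) = 3*V
l(a) = a²
I(A, C) = 38 (I(A, C) = 2 + (3*2)² = 2 + 6² = 2 + 36 = 38)
I(71, 128) - 19048 = 38 - 19048 = -19010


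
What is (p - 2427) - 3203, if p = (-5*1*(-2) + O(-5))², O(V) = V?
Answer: -5605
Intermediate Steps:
p = 25 (p = (-5*1*(-2) - 5)² = (-5*(-2) - 5)² = (10 - 5)² = 5² = 25)
(p - 2427) - 3203 = (25 - 2427) - 3203 = -2402 - 3203 = -5605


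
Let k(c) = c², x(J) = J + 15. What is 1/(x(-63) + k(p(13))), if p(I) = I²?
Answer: 1/28513 ≈ 3.5072e-5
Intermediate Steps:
x(J) = 15 + J
1/(x(-63) + k(p(13))) = 1/((15 - 63) + (13²)²) = 1/(-48 + 169²) = 1/(-48 + 28561) = 1/28513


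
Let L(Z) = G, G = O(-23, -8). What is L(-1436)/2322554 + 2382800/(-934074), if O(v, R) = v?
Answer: -2767101577451/1084718652498 ≈ -2.5510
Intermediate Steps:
G = -23
L(Z) = -23
L(-1436)/2322554 + 2382800/(-934074) = -23/2322554 + 2382800/(-934074) = -23*1/2322554 + 2382800*(-1/934074) = -23/2322554 - 1191400/467037 = -2767101577451/1084718652498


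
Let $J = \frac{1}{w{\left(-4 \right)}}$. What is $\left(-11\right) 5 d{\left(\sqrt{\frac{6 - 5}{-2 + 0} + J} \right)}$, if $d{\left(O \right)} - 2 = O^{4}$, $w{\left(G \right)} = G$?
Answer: $- \frac{2255}{16} \approx -140.94$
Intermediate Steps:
$J = - \frac{1}{4}$ ($J = \frac{1}{-4} = - \frac{1}{4} \approx -0.25$)
$d{\left(O \right)} = 2 + O^{4}$
$\left(-11\right) 5 d{\left(\sqrt{\frac{6 - 5}{-2 + 0} + J} \right)} = \left(-11\right) 5 \left(2 + \left(\sqrt{\frac{6 - 5}{-2 + 0} - \frac{1}{4}}\right)^{4}\right) = - 55 \left(2 + \left(\sqrt{1 \frac{1}{-2} - \frac{1}{4}}\right)^{4}\right) = - 55 \left(2 + \left(\sqrt{1 \left(- \frac{1}{2}\right) - \frac{1}{4}}\right)^{4}\right) = - 55 \left(2 + \left(\sqrt{- \frac{1}{2} - \frac{1}{4}}\right)^{4}\right) = - 55 \left(2 + \left(\sqrt{- \frac{3}{4}}\right)^{4}\right) = - 55 \left(2 + \left(\frac{i \sqrt{3}}{2}\right)^{4}\right) = - 55 \left(2 + \frac{9}{16}\right) = \left(-55\right) \frac{41}{16} = - \frac{2255}{16}$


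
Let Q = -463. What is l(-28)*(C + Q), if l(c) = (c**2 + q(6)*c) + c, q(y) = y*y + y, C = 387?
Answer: 31920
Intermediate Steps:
q(y) = y + y**2 (q(y) = y**2 + y = y + y**2)
l(c) = c**2 + 43*c (l(c) = (c**2 + (6*(1 + 6))*c) + c = (c**2 + (6*7)*c) + c = (c**2 + 42*c) + c = c**2 + 43*c)
l(-28)*(C + Q) = (-28*(43 - 28))*(387 - 463) = -28*15*(-76) = -420*(-76) = 31920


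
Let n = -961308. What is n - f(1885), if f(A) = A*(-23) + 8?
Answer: -917961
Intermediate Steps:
f(A) = 8 - 23*A (f(A) = -23*A + 8 = 8 - 23*A)
n - f(1885) = -961308 - (8 - 23*1885) = -961308 - (8 - 43355) = -961308 - 1*(-43347) = -961308 + 43347 = -917961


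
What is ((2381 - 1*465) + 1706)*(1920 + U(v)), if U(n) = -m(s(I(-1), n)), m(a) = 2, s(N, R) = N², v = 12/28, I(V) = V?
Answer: 6946996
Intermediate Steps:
v = 3/7 (v = 12*(1/28) = 3/7 ≈ 0.42857)
U(n) = -2 (U(n) = -1*2 = -2)
((2381 - 1*465) + 1706)*(1920 + U(v)) = ((2381 - 1*465) + 1706)*(1920 - 2) = ((2381 - 465) + 1706)*1918 = (1916 + 1706)*1918 = 3622*1918 = 6946996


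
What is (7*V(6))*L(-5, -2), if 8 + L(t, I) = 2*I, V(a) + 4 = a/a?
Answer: 252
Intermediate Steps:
V(a) = -3 (V(a) = -4 + a/a = -4 + 1 = -3)
L(t, I) = -8 + 2*I
(7*V(6))*L(-5, -2) = (7*(-3))*(-8 + 2*(-2)) = -21*(-8 - 4) = -21*(-12) = 252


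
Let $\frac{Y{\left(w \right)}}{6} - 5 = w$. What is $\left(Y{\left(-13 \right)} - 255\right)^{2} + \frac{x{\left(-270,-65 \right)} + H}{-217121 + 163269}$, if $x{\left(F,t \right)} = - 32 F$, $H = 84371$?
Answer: $\frac{4944005257}{53852} \approx 91807.0$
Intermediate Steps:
$Y{\left(w \right)} = 30 + 6 w$
$\left(Y{\left(-13 \right)} - 255\right)^{2} + \frac{x{\left(-270,-65 \right)} + H}{-217121 + 163269} = \left(\left(30 + 6 \left(-13\right)\right) - 255\right)^{2} + \frac{\left(-32\right) \left(-270\right) + 84371}{-217121 + 163269} = \left(\left(30 - 78\right) - 255\right)^{2} + \frac{8640 + 84371}{-53852} = \left(-48 - 255\right)^{2} + 93011 \left(- \frac{1}{53852}\right) = \left(-303\right)^{2} - \frac{93011}{53852} = 91809 - \frac{93011}{53852} = \frac{4944005257}{53852}$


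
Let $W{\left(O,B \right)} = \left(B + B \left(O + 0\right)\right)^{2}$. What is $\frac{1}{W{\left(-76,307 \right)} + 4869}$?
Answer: $\frac{1}{530155494} \approx 1.8862 \cdot 10^{-9}$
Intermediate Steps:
$W{\left(O,B \right)} = \left(B + B O\right)^{2}$
$\frac{1}{W{\left(-76,307 \right)} + 4869} = \frac{1}{307^{2} \left(1 - 76\right)^{2} + 4869} = \frac{1}{94249 \left(-75\right)^{2} + 4869} = \frac{1}{94249 \cdot 5625 + 4869} = \frac{1}{530150625 + 4869} = \frac{1}{530155494}$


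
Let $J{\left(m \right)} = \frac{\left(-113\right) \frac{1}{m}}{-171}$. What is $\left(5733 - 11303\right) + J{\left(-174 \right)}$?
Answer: $- \frac{165729893}{29754} \approx -5570.0$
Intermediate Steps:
$J{\left(m \right)} = \frac{113}{171 m}$ ($J{\left(m \right)} = - \frac{113}{m} \left(- \frac{1}{171}\right) = \frac{113}{171 m}$)
$\left(5733 - 11303\right) + J{\left(-174 \right)} = \left(5733 - 11303\right) + \frac{113}{171 \left(-174\right)} = -5570 + \frac{113}{171} \left(- \frac{1}{174}\right) = -5570 - \frac{113}{29754} = - \frac{165729893}{29754}$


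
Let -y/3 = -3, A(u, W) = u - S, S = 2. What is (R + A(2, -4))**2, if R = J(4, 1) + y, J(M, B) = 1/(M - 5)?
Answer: 64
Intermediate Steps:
J(M, B) = 1/(-5 + M)
A(u, W) = -2 + u (A(u, W) = u - 1*2 = u - 2 = -2 + u)
y = 9 (y = -3*(-3) = 9)
R = 8 (R = 1/(-5 + 4) + 9 = 1/(-1) + 9 = -1 + 9 = 8)
(R + A(2, -4))**2 = (8 + (-2 + 2))**2 = (8 + 0)**2 = 8**2 = 64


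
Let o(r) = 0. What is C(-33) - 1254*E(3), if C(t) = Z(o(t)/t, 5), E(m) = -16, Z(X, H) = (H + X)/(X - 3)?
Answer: 60187/3 ≈ 20062.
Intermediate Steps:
Z(X, H) = (H + X)/(-3 + X)
C(t) = -5/3 (C(t) = (5 + 0/t)/(-3 + 0/t) = (5 + 0)/(-3 + 0) = 5/(-3) = -⅓*5 = -5/3)
C(-33) - 1254*E(3) = -5/3 - 1254*(-16) = -5/3 + 20064 = 60187/3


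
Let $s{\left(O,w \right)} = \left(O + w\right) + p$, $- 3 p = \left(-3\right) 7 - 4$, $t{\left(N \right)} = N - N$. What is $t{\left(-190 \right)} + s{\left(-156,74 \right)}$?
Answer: $- \frac{221}{3} \approx -73.667$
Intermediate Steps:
$t{\left(N \right)} = 0$
$p = \frac{25}{3}$ ($p = - \frac{\left(-3\right) 7 - 4}{3} = - \frac{-21 - 4}{3} = \left(- \frac{1}{3}\right) \left(-25\right) = \frac{25}{3} \approx 8.3333$)
$s{\left(O,w \right)} = \frac{25}{3} + O + w$ ($s{\left(O,w \right)} = \left(O + w\right) + \frac{25}{3} = \frac{25}{3} + O + w$)
$t{\left(-190 \right)} + s{\left(-156,74 \right)} = 0 + \left(\frac{25}{3} - 156 + 74\right) = 0 - \frac{221}{3} = - \frac{221}{3}$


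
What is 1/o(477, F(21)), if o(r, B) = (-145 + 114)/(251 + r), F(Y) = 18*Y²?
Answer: -728/31 ≈ -23.484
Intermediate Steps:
o(r, B) = -31/(251 + r)
1/o(477, F(21)) = 1/(-31/(251 + 477)) = 1/(-31/728) = -728/31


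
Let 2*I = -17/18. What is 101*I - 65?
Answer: -4057/36 ≈ -112.69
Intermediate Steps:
I = -17/36 (I = (-17/18)/2 = (-17*1/18)/2 = (½)*(-17/18) = -17/36 ≈ -0.47222)
101*I - 65 = 101*(-17/36) - 65 = -1717/36 - 65 = -4057/36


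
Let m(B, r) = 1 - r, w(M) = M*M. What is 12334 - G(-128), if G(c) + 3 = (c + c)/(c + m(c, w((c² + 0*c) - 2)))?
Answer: 3310881318931/268370051 ≈ 12337.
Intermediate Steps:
w(M) = M²
G(c) = -3 + 2*c/(1 + c - (-2 + c²)²) (G(c) = -3 + (c + c)/(c + (1 - ((c² + 0*c) - 2)²)) = -3 + (2*c)/(c + (1 - ((c² + 0) - 2)²)) = -3 + (2*c)/(c + (1 - (c² - 2)²)) = -3 + (2*c)/(c + (1 - (-2 + c²)²)) = -3 + (2*c)/(1 + c - (-2 + c²)²) = -3 + 2*c/(1 + c - (-2 + c²)²))
12334 - G(-128) = 12334 - (-3 - 1*(-128) + 3*(-2 + (-128)²)²)/(1 - 128 - (-2 + (-128)²)²) = 12334 - (-3 + 128 + 3*(-2 + 16384)²)/(1 - 128 - (-2 + 16384)²) = 12334 - (-3 + 128 + 3*16382²)/(1 - 128 - 1*16382²) = 12334 - (-3 + 128 + 3*268369924)/(1 - 128 - 1*268369924) = 12334 - (-3 + 128 + 805109772)/(1 - 128 - 268369924) = 12334 - 805109897/(-268370051) = 12334 - (-1)*805109897/268370051 = 12334 - 1*(-805109897/268370051) = 12334 + 805109897/268370051 = 3310881318931/268370051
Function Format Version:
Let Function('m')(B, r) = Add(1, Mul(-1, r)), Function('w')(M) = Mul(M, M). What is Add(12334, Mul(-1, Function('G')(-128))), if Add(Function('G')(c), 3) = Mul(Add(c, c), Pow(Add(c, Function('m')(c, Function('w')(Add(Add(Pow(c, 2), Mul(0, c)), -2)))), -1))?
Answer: Rational(3310881318931, 268370051) ≈ 12337.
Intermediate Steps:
Function('w')(M) = Pow(M, 2)
Function('G')(c) = Add(-3, Mul(2, c, Pow(Add(1, c, Mul(-1, Pow(Add(-2, Pow(c, 2)), 2))), -1))) (Function('G')(c) = Add(-3, Mul(Add(c, c), Pow(Add(c, Add(1, Mul(-1, Pow(Add(Add(Pow(c, 2), Mul(0, c)), -2), 2)))), -1))) = Add(-3, Mul(Mul(2, c), Pow(Add(c, Add(1, Mul(-1, Pow(Add(Add(Pow(c, 2), 0), -2), 2)))), -1))) = Add(-3, Mul(Mul(2, c), Pow(Add(c, Add(1, Mul(-1, Pow(Add(Pow(c, 2), -2), 2)))), -1))) = Add(-3, Mul(Mul(2, c), Pow(Add(c, Add(1, Mul(-1, Pow(Add(-2, Pow(c, 2)), 2)))), -1))) = Add(-3, Mul(Mul(2, c), Pow(Add(1, c, Mul(-1, Pow(Add(-2, Pow(c, 2)), 2))), -1))) = Add(-3, Mul(2, c, Pow(Add(1, c, Mul(-1, Pow(Add(-2, Pow(c, 2)), 2))), -1))))
Add(12334, Mul(-1, Function('G')(-128))) = Add(12334, Mul(-1, Mul(Pow(Add(1, -128, Mul(-1, Pow(Add(-2, Pow(-128, 2)), 2))), -1), Add(-3, Mul(-1, -128), Mul(3, Pow(Add(-2, Pow(-128, 2)), 2)))))) = Add(12334, Mul(-1, Mul(Pow(Add(1, -128, Mul(-1, Pow(Add(-2, 16384), 2))), -1), Add(-3, 128, Mul(3, Pow(Add(-2, 16384), 2)))))) = Add(12334, Mul(-1, Mul(Pow(Add(1, -128, Mul(-1, Pow(16382, 2))), -1), Add(-3, 128, Mul(3, Pow(16382, 2)))))) = Add(12334, Mul(-1, Mul(Pow(Add(1, -128, Mul(-1, 268369924)), -1), Add(-3, 128, Mul(3, 268369924))))) = Add(12334, Mul(-1, Mul(Pow(Add(1, -128, -268369924), -1), Add(-3, 128, 805109772)))) = Add(12334, Mul(-1, Mul(Pow(-268370051, -1), 805109897))) = Add(12334, Mul(-1, Mul(Rational(-1, 268370051), 805109897))) = Add(12334, Mul(-1, Rational(-805109897, 268370051))) = Add(12334, Rational(805109897, 268370051)) = Rational(3310881318931, 268370051)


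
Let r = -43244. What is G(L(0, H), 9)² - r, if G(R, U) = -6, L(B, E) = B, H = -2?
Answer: 43280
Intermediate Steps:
G(L(0, H), 9)² - r = (-6)² - 1*(-43244) = 36 + 43244 = 43280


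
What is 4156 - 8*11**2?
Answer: 3188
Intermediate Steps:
4156 - 8*11**2 = 4156 - 8*121 = 4156 - 968 = 3188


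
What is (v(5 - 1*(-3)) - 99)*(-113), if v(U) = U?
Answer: 10283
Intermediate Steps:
(v(5 - 1*(-3)) - 99)*(-113) = ((5 - 1*(-3)) - 99)*(-113) = ((5 + 3) - 99)*(-113) = (8 - 99)*(-113) = -91*(-113) = 10283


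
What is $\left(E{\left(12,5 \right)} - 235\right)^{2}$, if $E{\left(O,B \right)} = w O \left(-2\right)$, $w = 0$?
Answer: $55225$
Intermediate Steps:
$E{\left(O,B \right)} = 0$ ($E{\left(O,B \right)} = 0 O \left(-2\right) = 0 \left(-2\right) = 0$)
$\left(E{\left(12,5 \right)} - 235\right)^{2} = \left(0 - 235\right)^{2} = \left(-235\right)^{2} = 55225$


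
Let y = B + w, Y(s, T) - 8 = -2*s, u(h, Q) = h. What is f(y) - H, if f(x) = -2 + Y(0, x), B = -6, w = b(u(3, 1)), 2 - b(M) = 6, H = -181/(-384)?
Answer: 2123/384 ≈ 5.5286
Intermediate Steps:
H = 181/384 (H = -181*(-1/384) = 181/384 ≈ 0.47135)
b(M) = -4 (b(M) = 2 - 1*6 = 2 - 6 = -4)
w = -4
Y(s, T) = 8 - 2*s
y = -10 (y = -6 - 4 = -10)
f(x) = 6 (f(x) = -2 + (8 - 2*0) = -2 + (8 + 0) = -2 + 8 = 6)
f(y) - H = 6 - 1*181/384 = 6 - 181/384 = 2123/384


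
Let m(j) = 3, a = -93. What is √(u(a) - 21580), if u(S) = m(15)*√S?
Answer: √(-21580 + 3*I*√93) ≈ 0.0985 + 146.9*I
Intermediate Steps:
u(S) = 3*√S
√(u(a) - 21580) = √(3*√(-93) - 21580) = √(3*(I*√93) - 21580) = √(3*I*√93 - 21580) = √(-21580 + 3*I*√93)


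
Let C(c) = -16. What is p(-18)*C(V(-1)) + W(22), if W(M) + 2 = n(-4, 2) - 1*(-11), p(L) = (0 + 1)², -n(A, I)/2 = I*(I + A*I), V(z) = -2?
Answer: 17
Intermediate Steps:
n(A, I) = -2*I*(I + A*I)
p(L) = 1 (p(L) = 1² = 1)
W(M) = 33 (W(M) = -2 + (2*2²*(-1 - 1*(-4)) - 1*(-11)) = -2 + (2*4*(-1 + 4) + 11) = -2 + (2*4*3 + 11) = -2 + (24 + 11) = -2 + 35 = 33)
p(-18)*C(V(-1)) + W(22) = 1*(-16) + 33 = -16 + 33 = 17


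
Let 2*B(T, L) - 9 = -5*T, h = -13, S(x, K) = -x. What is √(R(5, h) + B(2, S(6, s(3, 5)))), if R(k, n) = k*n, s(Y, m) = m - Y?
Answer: I*√262/2 ≈ 8.0932*I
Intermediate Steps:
B(T, L) = 9/2 - 5*T/2 (B(T, L) = 9/2 + (-5*T)/2 = 9/2 - 5*T/2)
√(R(5, h) + B(2, S(6, s(3, 5)))) = √(5*(-13) + (9/2 - 5/2*2)) = √(-65 + (9/2 - 5)) = √(-65 - ½) = √(-131/2) = I*√262/2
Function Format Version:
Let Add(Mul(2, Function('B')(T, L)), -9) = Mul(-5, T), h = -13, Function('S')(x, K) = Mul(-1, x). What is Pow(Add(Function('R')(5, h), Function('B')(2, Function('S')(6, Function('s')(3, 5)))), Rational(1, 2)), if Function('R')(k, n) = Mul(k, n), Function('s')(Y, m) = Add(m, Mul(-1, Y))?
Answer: Mul(Rational(1, 2), I, Pow(262, Rational(1, 2))) ≈ Mul(8.0932, I)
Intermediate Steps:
Function('B')(T, L) = Add(Rational(9, 2), Mul(Rational(-5, 2), T)) (Function('B')(T, L) = Add(Rational(9, 2), Mul(Rational(1, 2), Mul(-5, T))) = Add(Rational(9, 2), Mul(Rational(-5, 2), T)))
Pow(Add(Function('R')(5, h), Function('B')(2, Function('S')(6, Function('s')(3, 5)))), Rational(1, 2)) = Pow(Add(Mul(5, -13), Add(Rational(9, 2), Mul(Rational(-5, 2), 2))), Rational(1, 2)) = Pow(Add(-65, Add(Rational(9, 2), -5)), Rational(1, 2)) = Pow(Add(-65, Rational(-1, 2)), Rational(1, 2)) = Pow(Rational(-131, 2), Rational(1, 2)) = Mul(Rational(1, 2), I, Pow(262, Rational(1, 2)))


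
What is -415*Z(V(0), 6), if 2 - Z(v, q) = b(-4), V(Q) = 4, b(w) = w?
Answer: -2490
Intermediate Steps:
Z(v, q) = 6 (Z(v, q) = 2 - 1*(-4) = 2 + 4 = 6)
-415*Z(V(0), 6) = -415*6 = -2490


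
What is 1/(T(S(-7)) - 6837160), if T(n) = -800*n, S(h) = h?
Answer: -1/6831560 ≈ -1.4638e-7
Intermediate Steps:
1/(T(S(-7)) - 6837160) = 1/(-800*(-7) - 6837160) = 1/(5600 - 6837160) = 1/(-6831560) = -1/6831560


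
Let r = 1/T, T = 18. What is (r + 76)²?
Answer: 1874161/324 ≈ 5784.4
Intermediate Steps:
r = 1/18 ≈ 0.055556
(r + 76)² = (1/18 + 76)² = (1369/18)² = 1874161/324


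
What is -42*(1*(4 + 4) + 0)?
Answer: -336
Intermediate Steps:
-42*(1*(4 + 4) + 0) = -42*(1*8 + 0) = -42*(8 + 0) = -42*8 = -336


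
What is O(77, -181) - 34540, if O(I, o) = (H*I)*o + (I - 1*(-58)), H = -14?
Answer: 160713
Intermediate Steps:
O(I, o) = 58 + I - 14*I*o (O(I, o) = (-14*I)*o + (I - 1*(-58)) = -14*I*o + (I + 58) = -14*I*o + (58 + I) = 58 + I - 14*I*o)
O(77, -181) - 34540 = (58 + 77 - 14*77*(-181)) - 34540 = (58 + 77 + 195118) - 34540 = 195253 - 34540 = 160713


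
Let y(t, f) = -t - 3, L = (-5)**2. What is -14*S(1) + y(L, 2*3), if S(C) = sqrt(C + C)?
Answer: -28 - 14*sqrt(2) ≈ -47.799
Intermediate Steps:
S(C) = sqrt(2)*sqrt(C) (S(C) = sqrt(2*C) = sqrt(2)*sqrt(C))
L = 25
y(t, f) = -3 - t
-14*S(1) + y(L, 2*3) = -14*sqrt(2)*sqrt(1) + (-3 - 1*25) = -14*sqrt(2) + (-3 - 25) = -14*sqrt(2) - 28 = -28 - 14*sqrt(2)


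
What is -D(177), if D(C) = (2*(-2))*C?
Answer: 708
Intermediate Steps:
D(C) = -4*C
-D(177) = -(-4)*177 = -1*(-708) = 708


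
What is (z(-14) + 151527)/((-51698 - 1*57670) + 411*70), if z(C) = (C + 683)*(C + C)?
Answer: -44265/26866 ≈ -1.6476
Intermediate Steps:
z(C) = 2*C*(683 + C) (z(C) = (683 + C)*(2*C) = 2*C*(683 + C))
(z(-14) + 151527)/((-51698 - 1*57670) + 411*70) = (2*(-14)*(683 - 14) + 151527)/((-51698 - 1*57670) + 411*70) = (2*(-14)*669 + 151527)/((-51698 - 57670) + 28770) = (-18732 + 151527)/(-109368 + 28770) = 132795/(-80598) = 132795*(-1/80598) = -44265/26866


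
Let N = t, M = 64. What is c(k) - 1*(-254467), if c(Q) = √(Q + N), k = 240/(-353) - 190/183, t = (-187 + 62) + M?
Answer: 254467 + I*√261724721871/64599 ≈ 2.5447e+5 + 7.9195*I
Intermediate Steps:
t = -61 (t = (-187 + 62) + 64 = -125 + 64 = -61)
k = -110990/64599 (k = 240*(-1/353) - 190*1/183 = -240/353 - 190/183 = -110990/64599 ≈ -1.7181)
N = -61
c(Q) = √(-61 + Q) (c(Q) = √(Q - 61) = √(-61 + Q))
c(k) - 1*(-254467) = √(-61 - 110990/64599) - 1*(-254467) = √(-4051529/64599) + 254467 = I*√261724721871/64599 + 254467 = 254467 + I*√261724721871/64599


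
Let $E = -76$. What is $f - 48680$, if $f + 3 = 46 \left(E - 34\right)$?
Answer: $-53743$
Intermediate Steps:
$f = -5063$ ($f = -3 + 46 \left(-76 - 34\right) = -3 + 46 \left(-110\right) = -3 - 5060 = -5063$)
$f - 48680 = -5063 - 48680 = -53743$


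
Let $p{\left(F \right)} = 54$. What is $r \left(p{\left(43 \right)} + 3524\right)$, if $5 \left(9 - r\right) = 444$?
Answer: $- \frac{1427622}{5} \approx -2.8552 \cdot 10^{5}$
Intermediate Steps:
$r = - \frac{399}{5}$ ($r = 9 - \frac{444}{5} = - \frac{399}{5} \approx -79.8$)
$r \left(p{\left(43 \right)} + 3524\right) = - \frac{399 \left(54 + 3524\right)}{5} = \left(- \frac{399}{5}\right) 3578 = - \frac{1427622}{5}$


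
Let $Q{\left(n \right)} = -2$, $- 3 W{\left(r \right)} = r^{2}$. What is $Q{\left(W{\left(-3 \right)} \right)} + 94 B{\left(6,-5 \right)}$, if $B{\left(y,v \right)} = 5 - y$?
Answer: $-96$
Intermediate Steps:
$W{\left(r \right)} = - \frac{r^{2}}{3}$
$Q{\left(W{\left(-3 \right)} \right)} + 94 B{\left(6,-5 \right)} = -2 + 94 \left(5 - 6\right) = -2 + 94 \left(-1\right) = -2 - 94 = -96$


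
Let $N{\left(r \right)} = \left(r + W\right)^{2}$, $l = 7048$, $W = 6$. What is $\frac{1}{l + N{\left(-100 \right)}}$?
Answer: $\frac{1}{15884} \approx 6.2956 \cdot 10^{-5}$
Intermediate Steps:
$N{\left(r \right)} = \left(6 + r\right)^{2}$ ($N{\left(r \right)} = \left(r + 6\right)^{2} = \left(6 + r\right)^{2}$)
$\frac{1}{l + N{\left(-100 \right)}} = \frac{1}{7048 + \left(6 - 100\right)^{2}} = \frac{1}{7048 + \left(-94\right)^{2}} = \frac{1}{7048 + 8836} = \frac{1}{15884}$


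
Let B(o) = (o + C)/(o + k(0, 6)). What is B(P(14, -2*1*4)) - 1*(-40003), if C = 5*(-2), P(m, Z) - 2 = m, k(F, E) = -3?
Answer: 520045/13 ≈ 40003.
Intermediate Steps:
P(m, Z) = 2 + m
C = -10
B(o) = (-10 + o)/(-3 + o) (B(o) = (o - 10)/(o - 3) = (-10 + o)/(-3 + o))
B(P(14, -2*1*4)) - 1*(-40003) = (-10 + (2 + 14))/(-3 + (2 + 14)) - 1*(-40003) = (-10 + 16)/(-3 + 16) + 40003 = 6/13 + 40003 = 520045/13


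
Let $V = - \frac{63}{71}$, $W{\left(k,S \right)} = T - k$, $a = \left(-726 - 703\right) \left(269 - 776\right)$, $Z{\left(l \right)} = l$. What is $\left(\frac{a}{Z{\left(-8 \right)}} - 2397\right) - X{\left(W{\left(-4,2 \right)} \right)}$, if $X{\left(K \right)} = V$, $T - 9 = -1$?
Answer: $- \frac{52800705}{568} \approx -92959.0$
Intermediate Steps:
$T = 8$ ($T = 9 - 1 = 8$)
$a = 724503$ ($a = \left(-1429\right) \left(-507\right) = 724503$)
$W{\left(k,S \right)} = 8 - k$
$V = - \frac{63}{71}$ ($V = \left(-63\right) \frac{1}{71} = - \frac{63}{71} \approx -0.88732$)
$X{\left(K \right)} = - \frac{63}{71}$
$\left(\frac{a}{Z{\left(-8 \right)}} - 2397\right) - X{\left(W{\left(-4,2 \right)} \right)} = \left(\frac{724503}{-8} - 2397\right) - - \frac{63}{71} = \left(724503 \left(- \frac{1}{8}\right) - 2397\right) + \frac{63}{71} = \left(- \frac{724503}{8} - 2397\right) + \frac{63}{71} = - \frac{743679}{8} + \frac{63}{71} = - \frac{52800705}{568}$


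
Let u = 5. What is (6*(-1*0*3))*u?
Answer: 0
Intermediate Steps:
(6*(-1*0*3))*u = (6*(-1*0*3))*5 = (6*(0*3))*5 = (6*0)*5 = 0*5 = 0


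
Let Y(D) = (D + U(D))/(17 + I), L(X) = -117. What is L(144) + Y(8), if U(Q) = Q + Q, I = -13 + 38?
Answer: -815/7 ≈ -116.43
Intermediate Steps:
I = 25
U(Q) = 2*Q
Y(D) = D/14 (Y(D) = (D + 2*D)/(17 + 25) = (3*D)/42 = (3*D)*(1/42) = D/14)
L(144) + Y(8) = -117 + (1/14)*8 = -117 + 4/7 = -815/7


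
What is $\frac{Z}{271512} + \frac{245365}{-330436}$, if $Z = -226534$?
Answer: $- \frac{8842158169}{5607333702} \approx -1.5769$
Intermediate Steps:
$\frac{Z}{271512} + \frac{245365}{-330436} = - \frac{226534}{271512} + \frac{245365}{-330436} = \left(-226534\right) \frac{1}{271512} + 245365 \left(- \frac{1}{330436}\right) = - \frac{113267}{135756} - \frac{245365}{330436} = - \frac{8842158169}{5607333702}$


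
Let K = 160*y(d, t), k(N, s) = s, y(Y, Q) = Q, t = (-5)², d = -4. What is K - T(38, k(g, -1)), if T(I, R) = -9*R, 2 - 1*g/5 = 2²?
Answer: 3991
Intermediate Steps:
t = 25
g = -10 (g = 10 - 5*2² = 10 - 5*4 = 10 - 20 = -10)
K = 4000 (K = 160*25 = 4000)
K - T(38, k(g, -1)) = 4000 - (-9)*(-1) = 4000 - 1*9 = 4000 - 9 = 3991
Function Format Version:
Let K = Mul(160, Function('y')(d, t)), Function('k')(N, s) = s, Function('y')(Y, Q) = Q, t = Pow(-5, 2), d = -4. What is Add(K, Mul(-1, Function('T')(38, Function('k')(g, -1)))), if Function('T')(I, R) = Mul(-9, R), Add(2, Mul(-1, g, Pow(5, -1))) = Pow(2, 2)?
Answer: 3991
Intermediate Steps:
t = 25
g = -10 (g = Add(10, Mul(-5, Pow(2, 2))) = Add(10, Mul(-5, 4)) = Add(10, -20) = -10)
K = 4000 (K = Mul(160, 25) = 4000)
Add(K, Mul(-1, Function('T')(38, Function('k')(g, -1)))) = Add(4000, Mul(-1, Mul(-9, -1))) = Add(4000, Mul(-1, 9)) = Add(4000, -9) = 3991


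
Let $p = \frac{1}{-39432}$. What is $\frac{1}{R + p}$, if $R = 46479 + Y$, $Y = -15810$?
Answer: $\frac{39432}{1209340007} \approx 3.2606 \cdot 10^{-5}$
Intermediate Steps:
$p = - \frac{1}{39432} \approx -2.536 \cdot 10^{-5}$
$R = 30669$ ($R = 46479 - 15810 = 30669$)
$\frac{1}{R + p} = \frac{1}{30669 - \frac{1}{39432}} = \frac{1}{\frac{1209340007}{39432}} = \frac{39432}{1209340007}$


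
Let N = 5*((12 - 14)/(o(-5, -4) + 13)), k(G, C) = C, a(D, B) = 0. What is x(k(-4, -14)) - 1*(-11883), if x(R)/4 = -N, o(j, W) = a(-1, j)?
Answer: 154519/13 ≈ 11886.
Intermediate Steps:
o(j, W) = 0
N = -10/13 (N = 5*((12 - 14)/(0 + 13)) = 5*(-2/13) = -10/13 ≈ -0.76923)
x(R) = 40/13 (x(R) = 4*(-1*(-10/13)) = 4*(10/13) = 40/13)
x(k(-4, -14)) - 1*(-11883) = 40/13 - 1*(-11883) = 40/13 + 11883 = 154519/13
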